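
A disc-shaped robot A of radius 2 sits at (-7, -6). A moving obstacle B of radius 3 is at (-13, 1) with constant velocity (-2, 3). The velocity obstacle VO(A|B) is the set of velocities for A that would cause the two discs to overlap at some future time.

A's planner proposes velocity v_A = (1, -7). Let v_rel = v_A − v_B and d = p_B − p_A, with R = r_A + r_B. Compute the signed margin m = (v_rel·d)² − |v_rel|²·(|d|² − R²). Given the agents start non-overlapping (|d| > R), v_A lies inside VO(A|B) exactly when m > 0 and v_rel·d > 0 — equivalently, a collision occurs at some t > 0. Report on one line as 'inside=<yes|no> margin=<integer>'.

d = (-6, 7),  |d|² = 85;  R = 2+3 = 5,  c = 85−5² = 60
v_rel = (3, -10),  |v_rel|² = 109;  v_rel·d = (3)·(-6) + (-10)·(7) = -88
109·t² + 176·t + 60 = 0  ⇒  m = (-88)² − 109·60 = 1204
m = 1204 > 0,  v_rel·d = -88 < 0  ⇒  outside

inside=no margin=1204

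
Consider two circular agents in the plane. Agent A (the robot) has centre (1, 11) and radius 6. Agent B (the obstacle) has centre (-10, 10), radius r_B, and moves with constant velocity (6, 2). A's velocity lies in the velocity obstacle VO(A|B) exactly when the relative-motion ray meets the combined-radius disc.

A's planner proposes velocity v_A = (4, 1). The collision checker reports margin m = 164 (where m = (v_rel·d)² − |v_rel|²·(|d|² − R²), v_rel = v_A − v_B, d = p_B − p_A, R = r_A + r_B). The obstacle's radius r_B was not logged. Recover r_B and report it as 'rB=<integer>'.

m = 164
d = (-11, -1);  v_rel = (-2, -1),  |v_rel|² = 5
v_rel×d = (-2)·(-1) − (-1)·(-11) = -9
since m = R²·5 − (-9)²:  R² = (81 + 164) / 5 = 49
R = √49 = 7  ⇒  r_B = 7 − 6 = 1

rB=1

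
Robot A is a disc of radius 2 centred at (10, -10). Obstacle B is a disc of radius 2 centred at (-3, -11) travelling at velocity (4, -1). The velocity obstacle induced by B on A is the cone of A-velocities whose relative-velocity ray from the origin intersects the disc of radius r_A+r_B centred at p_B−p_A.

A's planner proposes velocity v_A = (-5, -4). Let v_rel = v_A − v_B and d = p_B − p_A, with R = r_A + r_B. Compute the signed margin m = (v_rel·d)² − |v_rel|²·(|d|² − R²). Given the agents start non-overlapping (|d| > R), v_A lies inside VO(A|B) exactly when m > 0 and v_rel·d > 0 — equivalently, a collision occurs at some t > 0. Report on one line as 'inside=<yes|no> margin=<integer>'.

d = (-13, -1),  |d|² = 170;  R = 2+2 = 4,  c = 170−4² = 154
v_rel = (-9, -3),  |v_rel|² = 90;  v_rel·d = (-9)·(-13) + (-3)·(-1) = 120
90·t² − 240·t + 154 = 0  ⇒  m = 120² − 90·154 = 540
m = 540 > 0,  v_rel·d = 120 > 0  ⇒  inside

inside=yes margin=540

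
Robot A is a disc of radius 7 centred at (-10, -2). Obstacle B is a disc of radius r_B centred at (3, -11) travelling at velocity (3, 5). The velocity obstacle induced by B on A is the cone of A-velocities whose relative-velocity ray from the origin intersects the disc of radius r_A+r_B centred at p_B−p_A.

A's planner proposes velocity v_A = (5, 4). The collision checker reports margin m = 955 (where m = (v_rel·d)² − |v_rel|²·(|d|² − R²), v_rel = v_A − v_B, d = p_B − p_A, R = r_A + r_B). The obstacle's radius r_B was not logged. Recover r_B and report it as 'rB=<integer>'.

m = 955
d = (13, -9);  v_rel = (2, -1),  |v_rel|² = 5
v_rel×d = (2)·(-9) − (-1)·(13) = -5
since m = R²·5 − (-5)²:  R² = (25 + 955) / 5 = 196
R = √196 = 14  ⇒  r_B = 14 − 7 = 7

rB=7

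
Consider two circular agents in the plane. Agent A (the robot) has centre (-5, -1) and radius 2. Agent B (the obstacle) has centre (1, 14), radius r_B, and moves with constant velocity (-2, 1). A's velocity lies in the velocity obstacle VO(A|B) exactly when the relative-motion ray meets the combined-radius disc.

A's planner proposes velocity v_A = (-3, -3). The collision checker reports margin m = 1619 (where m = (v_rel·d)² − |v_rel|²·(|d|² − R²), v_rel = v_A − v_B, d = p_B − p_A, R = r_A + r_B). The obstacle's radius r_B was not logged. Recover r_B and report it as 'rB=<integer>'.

m = 1619
d = (6, 15);  v_rel = (-1, -4),  |v_rel|² = 17
v_rel×d = (-1)·(15) − (-4)·(6) = 9
since m = R²·17 − 9²:  R² = (81 + 1619) / 17 = 100
R = √100 = 10  ⇒  r_B = 10 − 2 = 8

rB=8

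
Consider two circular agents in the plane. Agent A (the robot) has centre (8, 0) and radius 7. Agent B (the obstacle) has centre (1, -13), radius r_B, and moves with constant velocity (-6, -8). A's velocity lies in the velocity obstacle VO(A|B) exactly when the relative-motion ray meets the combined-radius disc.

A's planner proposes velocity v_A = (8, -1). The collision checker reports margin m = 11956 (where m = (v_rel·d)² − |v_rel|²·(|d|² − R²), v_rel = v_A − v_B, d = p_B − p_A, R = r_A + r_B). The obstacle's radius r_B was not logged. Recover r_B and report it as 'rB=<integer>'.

m = 11956
d = (-7, -13);  v_rel = (14, 7),  |v_rel|² = 245
v_rel×d = (14)·(-13) − (7)·(-7) = -133
since m = R²·245 − (-133)²:  R² = (17689 + 11956) / 245 = 121
R = √121 = 11  ⇒  r_B = 11 − 7 = 4

rB=4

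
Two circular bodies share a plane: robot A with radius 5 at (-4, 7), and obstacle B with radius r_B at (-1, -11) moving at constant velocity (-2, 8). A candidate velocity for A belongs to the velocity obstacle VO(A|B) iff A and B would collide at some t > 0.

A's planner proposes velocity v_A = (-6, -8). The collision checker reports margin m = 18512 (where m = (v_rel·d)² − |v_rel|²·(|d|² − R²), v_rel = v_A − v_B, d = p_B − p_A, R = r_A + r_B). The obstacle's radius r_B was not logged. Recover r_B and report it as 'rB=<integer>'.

m = 18512
d = (3, -18);  v_rel = (-4, -16),  |v_rel|² = 272
v_rel×d = (-4)·(-18) − (-16)·(3) = 120
since m = R²·272 − 120²:  R² = (14400 + 18512) / 272 = 121
R = √121 = 11  ⇒  r_B = 11 − 5 = 6

rB=6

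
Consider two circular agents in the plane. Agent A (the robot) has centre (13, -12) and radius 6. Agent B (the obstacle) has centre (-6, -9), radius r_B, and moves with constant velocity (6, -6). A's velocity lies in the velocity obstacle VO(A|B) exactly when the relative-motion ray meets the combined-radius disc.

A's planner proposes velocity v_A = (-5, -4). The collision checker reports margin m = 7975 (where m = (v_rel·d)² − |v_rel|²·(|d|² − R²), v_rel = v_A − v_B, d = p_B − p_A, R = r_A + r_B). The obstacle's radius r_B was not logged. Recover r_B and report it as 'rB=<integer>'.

m = 7975
d = (-19, 3);  v_rel = (-11, 2),  |v_rel|² = 125
v_rel×d = (-11)·(3) − (2)·(-19) = 5
since m = R²·125 − 5²:  R² = (25 + 7975) / 125 = 64
R = √64 = 8  ⇒  r_B = 8 − 6 = 2

rB=2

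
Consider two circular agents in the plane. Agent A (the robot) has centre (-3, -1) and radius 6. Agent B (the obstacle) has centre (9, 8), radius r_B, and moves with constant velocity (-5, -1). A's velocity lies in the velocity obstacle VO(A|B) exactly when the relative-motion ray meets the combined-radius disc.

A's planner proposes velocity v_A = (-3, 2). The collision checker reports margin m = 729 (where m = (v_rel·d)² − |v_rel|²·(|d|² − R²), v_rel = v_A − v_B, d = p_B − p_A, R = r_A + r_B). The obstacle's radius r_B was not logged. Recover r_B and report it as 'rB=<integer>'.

m = 729
d = (12, 9);  v_rel = (2, 3),  |v_rel|² = 13
v_rel×d = (2)·(9) − (3)·(12) = -18
since m = R²·13 − (-18)²:  R² = (324 + 729) / 13 = 81
R = √81 = 9  ⇒  r_B = 9 − 6 = 3

rB=3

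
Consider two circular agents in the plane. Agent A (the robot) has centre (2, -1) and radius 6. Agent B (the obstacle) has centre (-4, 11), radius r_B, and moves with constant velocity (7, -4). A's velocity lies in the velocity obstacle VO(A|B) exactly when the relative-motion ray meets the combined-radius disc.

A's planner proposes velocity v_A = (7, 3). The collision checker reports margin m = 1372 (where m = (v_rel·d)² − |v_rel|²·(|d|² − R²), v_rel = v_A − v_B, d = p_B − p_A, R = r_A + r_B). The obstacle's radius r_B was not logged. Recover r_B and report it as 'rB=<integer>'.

m = 1372
d = (-6, 12);  v_rel = (0, 7),  |v_rel|² = 49
v_rel×d = (0)·(12) − (7)·(-6) = 42
since m = R²·49 − 42²:  R² = (1764 + 1372) / 49 = 64
R = √64 = 8  ⇒  r_B = 8 − 6 = 2

rB=2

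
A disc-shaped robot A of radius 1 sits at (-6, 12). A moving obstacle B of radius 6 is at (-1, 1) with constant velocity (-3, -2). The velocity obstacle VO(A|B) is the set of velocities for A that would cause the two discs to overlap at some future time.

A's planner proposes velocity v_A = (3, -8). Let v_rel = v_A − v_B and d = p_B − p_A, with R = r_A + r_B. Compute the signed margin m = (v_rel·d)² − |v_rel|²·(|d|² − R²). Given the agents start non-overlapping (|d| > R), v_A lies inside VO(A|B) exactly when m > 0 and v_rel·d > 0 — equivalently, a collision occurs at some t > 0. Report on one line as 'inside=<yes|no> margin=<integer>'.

d = (5, -11),  |d|² = 146;  R = 1+6 = 7,  c = 146−7² = 97
v_rel = (6, -6),  |v_rel|² = 72;  v_rel·d = (6)·(5) + (-6)·(-11) = 96
72·t² − 192·t + 97 = 0  ⇒  m = 96² − 72·97 = 2232
m = 2232 > 0,  v_rel·d = 96 > 0  ⇒  inside

inside=yes margin=2232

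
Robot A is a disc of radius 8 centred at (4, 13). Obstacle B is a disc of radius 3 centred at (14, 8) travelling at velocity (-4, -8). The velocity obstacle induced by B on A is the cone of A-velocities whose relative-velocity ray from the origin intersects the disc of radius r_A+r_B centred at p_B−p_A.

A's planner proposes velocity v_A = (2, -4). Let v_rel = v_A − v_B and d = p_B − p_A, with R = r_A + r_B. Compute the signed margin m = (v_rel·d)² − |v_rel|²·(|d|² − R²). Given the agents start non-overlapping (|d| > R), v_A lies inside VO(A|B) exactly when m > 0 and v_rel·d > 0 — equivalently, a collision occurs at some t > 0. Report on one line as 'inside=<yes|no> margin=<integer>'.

d = (10, -5),  |d|² = 125;  R = 8+3 = 11,  c = 125−11² = 4
v_rel = (6, 4),  |v_rel|² = 52;  v_rel·d = (6)·(10) + (4)·(-5) = 40
52·t² − 80·t + 4 = 0  ⇒  m = 40² − 52·4 = 1392
m = 1392 > 0,  v_rel·d = 40 > 0  ⇒  inside

inside=yes margin=1392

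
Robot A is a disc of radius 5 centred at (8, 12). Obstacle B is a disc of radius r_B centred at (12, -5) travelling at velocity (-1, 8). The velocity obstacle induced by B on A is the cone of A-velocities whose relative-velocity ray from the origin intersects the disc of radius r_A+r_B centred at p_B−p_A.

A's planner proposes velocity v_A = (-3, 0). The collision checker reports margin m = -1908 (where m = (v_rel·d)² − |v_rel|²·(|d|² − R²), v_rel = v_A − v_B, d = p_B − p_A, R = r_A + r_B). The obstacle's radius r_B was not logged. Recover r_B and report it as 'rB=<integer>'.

m = -1908
d = (4, -17);  v_rel = (-2, -8),  |v_rel|² = 68
v_rel×d = (-2)·(-17) − (-8)·(4) = 66
since m = R²·68 − 66²:  R² = (4356 + -1908) / 68 = 36
R = √36 = 6  ⇒  r_B = 6 − 5 = 1

rB=1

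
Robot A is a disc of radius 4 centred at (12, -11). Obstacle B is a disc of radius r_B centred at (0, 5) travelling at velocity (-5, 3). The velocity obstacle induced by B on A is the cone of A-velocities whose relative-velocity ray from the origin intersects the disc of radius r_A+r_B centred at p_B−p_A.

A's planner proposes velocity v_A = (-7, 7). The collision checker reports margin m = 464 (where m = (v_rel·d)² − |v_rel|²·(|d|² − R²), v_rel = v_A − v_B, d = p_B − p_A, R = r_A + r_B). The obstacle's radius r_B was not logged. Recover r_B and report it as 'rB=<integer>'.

m = 464
d = (-12, 16);  v_rel = (-2, 4),  |v_rel|² = 20
v_rel×d = (-2)·(16) − (4)·(-12) = 16
since m = R²·20 − 16²:  R² = (256 + 464) / 20 = 36
R = √36 = 6  ⇒  r_B = 6 − 4 = 2

rB=2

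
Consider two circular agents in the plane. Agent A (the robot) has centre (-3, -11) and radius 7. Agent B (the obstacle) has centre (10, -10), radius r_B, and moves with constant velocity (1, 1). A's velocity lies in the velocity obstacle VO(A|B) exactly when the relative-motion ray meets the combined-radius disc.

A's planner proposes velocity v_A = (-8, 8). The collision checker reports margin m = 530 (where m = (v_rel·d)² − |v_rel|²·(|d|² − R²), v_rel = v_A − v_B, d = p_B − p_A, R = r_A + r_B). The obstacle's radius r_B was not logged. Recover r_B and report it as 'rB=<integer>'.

m = 530
d = (13, 1);  v_rel = (-9, 7),  |v_rel|² = 130
v_rel×d = (-9)·(1) − (7)·(13) = -100
since m = R²·130 − (-100)²:  R² = (10000 + 530) / 130 = 81
R = √81 = 9  ⇒  r_B = 9 − 7 = 2

rB=2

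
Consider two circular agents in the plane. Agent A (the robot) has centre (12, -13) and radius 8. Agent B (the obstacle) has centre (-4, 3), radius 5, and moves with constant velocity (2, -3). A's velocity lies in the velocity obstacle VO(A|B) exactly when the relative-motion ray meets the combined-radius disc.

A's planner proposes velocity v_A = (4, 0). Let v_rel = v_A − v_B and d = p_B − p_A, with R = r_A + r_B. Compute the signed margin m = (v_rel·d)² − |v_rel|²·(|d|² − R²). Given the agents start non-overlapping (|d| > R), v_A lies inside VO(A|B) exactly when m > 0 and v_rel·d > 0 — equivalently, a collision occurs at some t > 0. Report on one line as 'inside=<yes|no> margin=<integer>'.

d = (-16, 16),  |d|² = 512;  R = 8+5 = 13,  c = 512−13² = 343
v_rel = (2, 3),  |v_rel|² = 13;  v_rel·d = (2)·(-16) + (3)·(16) = 16
13·t² − 32·t + 343 = 0  ⇒  m = 16² − 13·343 = -4203
m = -4203 < 0,  v_rel·d = 16 > 0  ⇒  outside

inside=no margin=-4203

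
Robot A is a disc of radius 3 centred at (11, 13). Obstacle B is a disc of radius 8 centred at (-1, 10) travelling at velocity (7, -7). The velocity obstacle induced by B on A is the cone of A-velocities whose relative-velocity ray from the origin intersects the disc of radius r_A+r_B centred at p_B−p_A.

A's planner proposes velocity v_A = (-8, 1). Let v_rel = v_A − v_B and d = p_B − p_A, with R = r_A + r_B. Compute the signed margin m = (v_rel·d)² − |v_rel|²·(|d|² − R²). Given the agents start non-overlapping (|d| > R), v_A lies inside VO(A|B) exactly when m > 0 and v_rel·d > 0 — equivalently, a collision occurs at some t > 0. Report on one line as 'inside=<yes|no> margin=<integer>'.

d = (-12, -3),  |d|² = 153;  R = 3+8 = 11,  c = 153−11² = 32
v_rel = (-15, 8),  |v_rel|² = 289;  v_rel·d = (-15)·(-12) + (8)·(-3) = 156
289·t² − 312·t + 32 = 0  ⇒  m = 156² − 289·32 = 15088
m = 15088 > 0,  v_rel·d = 156 > 0  ⇒  inside

inside=yes margin=15088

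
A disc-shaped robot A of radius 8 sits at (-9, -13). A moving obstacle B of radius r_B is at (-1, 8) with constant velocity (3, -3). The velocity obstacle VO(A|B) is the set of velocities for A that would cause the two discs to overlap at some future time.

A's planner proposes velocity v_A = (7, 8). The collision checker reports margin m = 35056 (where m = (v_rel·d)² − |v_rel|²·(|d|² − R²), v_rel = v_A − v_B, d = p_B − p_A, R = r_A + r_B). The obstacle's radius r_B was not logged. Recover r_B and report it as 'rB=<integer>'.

m = 35056
d = (8, 21);  v_rel = (4, 11),  |v_rel|² = 137
v_rel×d = (4)·(21) − (11)·(8) = -4
since m = R²·137 − (-4)²:  R² = (16 + 35056) / 137 = 256
R = √256 = 16  ⇒  r_B = 16 − 8 = 8

rB=8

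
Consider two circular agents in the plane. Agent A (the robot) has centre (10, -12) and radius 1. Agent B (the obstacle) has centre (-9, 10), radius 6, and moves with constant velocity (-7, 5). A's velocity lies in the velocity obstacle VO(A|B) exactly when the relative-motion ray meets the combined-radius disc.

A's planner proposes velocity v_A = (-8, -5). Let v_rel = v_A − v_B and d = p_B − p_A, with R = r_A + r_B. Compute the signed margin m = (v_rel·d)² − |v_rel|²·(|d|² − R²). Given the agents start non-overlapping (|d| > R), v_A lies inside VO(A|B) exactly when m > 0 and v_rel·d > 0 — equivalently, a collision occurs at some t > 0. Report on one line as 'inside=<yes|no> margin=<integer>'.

d = (-19, 22),  |d|² = 845;  R = 1+6 = 7,  c = 845−7² = 796
v_rel = (-1, -10),  |v_rel|² = 101;  v_rel·d = (-1)·(-19) + (-10)·(22) = -201
101·t² + 402·t + 796 = 0  ⇒  m = (-201)² − 101·796 = -39995
m = -39995 < 0,  v_rel·d = -201 < 0  ⇒  outside

inside=no margin=-39995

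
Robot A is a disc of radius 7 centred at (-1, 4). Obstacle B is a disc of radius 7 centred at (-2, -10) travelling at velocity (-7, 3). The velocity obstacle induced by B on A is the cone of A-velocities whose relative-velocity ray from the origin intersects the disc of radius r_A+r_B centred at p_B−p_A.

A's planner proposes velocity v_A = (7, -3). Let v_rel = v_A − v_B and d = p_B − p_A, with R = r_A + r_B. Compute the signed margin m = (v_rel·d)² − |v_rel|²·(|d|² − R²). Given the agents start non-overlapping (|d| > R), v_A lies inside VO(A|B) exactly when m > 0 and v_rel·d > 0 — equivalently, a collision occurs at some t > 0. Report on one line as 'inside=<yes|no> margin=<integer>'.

d = (-1, -14),  |d|² = 197;  R = 7+7 = 14,  c = 197−14² = 1
v_rel = (14, -6),  |v_rel|² = 232;  v_rel·d = (14)·(-1) + (-6)·(-14) = 70
232·t² − 140·t + 1 = 0  ⇒  m = 70² − 232·1 = 4668
m = 4668 > 0,  v_rel·d = 70 > 0  ⇒  inside

inside=yes margin=4668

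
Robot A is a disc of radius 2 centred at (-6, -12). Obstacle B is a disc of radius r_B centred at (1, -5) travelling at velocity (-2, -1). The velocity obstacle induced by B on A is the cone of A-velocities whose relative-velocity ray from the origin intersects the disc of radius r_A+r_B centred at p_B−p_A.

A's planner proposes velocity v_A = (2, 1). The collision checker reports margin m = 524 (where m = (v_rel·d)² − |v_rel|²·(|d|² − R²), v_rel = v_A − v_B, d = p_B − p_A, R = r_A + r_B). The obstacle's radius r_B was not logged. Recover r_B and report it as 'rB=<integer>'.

m = 524
d = (7, 7);  v_rel = (4, 2),  |v_rel|² = 20
v_rel×d = (4)·(7) − (2)·(7) = 14
since m = R²·20 − 14²:  R² = (196 + 524) / 20 = 36
R = √36 = 6  ⇒  r_B = 6 − 2 = 4

rB=4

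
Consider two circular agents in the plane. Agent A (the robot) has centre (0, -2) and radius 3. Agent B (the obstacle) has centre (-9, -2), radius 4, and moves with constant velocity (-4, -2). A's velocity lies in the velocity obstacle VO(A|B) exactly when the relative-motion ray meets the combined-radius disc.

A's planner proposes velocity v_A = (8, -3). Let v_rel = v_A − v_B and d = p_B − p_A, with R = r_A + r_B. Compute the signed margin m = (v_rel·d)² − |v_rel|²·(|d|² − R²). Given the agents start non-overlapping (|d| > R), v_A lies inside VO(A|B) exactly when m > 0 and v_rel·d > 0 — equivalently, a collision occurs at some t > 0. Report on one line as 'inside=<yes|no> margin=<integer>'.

d = (-9, 0),  |d|² = 81;  R = 3+4 = 7,  c = 81−7² = 32
v_rel = (12, -1),  |v_rel|² = 145;  v_rel·d = (12)·(-9) + (-1)·(0) = -108
145·t² + 216·t + 32 = 0  ⇒  m = (-108)² − 145·32 = 7024
m = 7024 > 0,  v_rel·d = -108 < 0  ⇒  outside

inside=no margin=7024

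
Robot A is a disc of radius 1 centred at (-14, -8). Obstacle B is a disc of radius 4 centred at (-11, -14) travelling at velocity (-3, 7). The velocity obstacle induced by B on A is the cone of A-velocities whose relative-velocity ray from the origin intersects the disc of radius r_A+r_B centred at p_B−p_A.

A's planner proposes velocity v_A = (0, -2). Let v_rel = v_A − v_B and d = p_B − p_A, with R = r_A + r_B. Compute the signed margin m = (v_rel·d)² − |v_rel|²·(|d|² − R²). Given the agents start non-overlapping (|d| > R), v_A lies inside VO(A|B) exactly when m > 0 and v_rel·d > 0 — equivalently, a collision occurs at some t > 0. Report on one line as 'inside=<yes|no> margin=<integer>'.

d = (3, -6),  |d|² = 45;  R = 1+4 = 5,  c = 45−5² = 20
v_rel = (3, -9),  |v_rel|² = 90;  v_rel·d = (3)·(3) + (-9)·(-6) = 63
90·t² − 126·t + 20 = 0  ⇒  m = 63² − 90·20 = 2169
m = 2169 > 0,  v_rel·d = 63 > 0  ⇒  inside

inside=yes margin=2169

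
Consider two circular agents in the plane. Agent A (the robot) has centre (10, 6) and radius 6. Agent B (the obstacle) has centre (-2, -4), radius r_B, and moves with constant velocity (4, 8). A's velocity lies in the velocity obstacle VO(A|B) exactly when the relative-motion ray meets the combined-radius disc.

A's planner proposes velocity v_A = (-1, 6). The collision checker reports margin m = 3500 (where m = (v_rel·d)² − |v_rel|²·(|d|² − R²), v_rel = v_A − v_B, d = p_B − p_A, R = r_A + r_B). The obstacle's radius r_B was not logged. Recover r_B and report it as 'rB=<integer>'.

m = 3500
d = (-12, -10);  v_rel = (-5, -2),  |v_rel|² = 29
v_rel×d = (-5)·(-10) − (-2)·(-12) = 26
since m = R²·29 − 26²:  R² = (676 + 3500) / 29 = 144
R = √144 = 12  ⇒  r_B = 12 − 6 = 6

rB=6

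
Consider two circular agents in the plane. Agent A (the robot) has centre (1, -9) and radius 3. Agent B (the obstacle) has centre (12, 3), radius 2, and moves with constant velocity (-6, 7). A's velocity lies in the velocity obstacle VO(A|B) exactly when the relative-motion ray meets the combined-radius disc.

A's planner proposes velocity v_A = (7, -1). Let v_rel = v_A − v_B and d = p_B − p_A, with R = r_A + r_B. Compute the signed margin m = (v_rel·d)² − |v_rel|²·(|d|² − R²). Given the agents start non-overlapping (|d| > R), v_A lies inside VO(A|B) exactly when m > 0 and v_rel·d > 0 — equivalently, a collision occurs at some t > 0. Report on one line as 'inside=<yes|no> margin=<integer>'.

d = (11, 12),  |d|² = 265;  R = 3+2 = 5,  c = 265−5² = 240
v_rel = (13, -8),  |v_rel|² = 233;  v_rel·d = (13)·(11) + (-8)·(12) = 47
233·t² − 94·t + 240 = 0  ⇒  m = 47² − 233·240 = -53711
m = -53711 < 0,  v_rel·d = 47 > 0  ⇒  outside

inside=no margin=-53711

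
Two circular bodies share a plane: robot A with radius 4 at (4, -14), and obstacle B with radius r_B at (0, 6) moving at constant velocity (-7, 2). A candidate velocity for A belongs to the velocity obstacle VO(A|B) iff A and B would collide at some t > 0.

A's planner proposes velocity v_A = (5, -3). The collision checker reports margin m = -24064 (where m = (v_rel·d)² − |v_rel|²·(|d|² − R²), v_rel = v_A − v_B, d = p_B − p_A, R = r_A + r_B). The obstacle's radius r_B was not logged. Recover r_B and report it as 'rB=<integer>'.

m = -24064
d = (-4, 20);  v_rel = (12, -5),  |v_rel|² = 169
v_rel×d = (12)·(20) − (-5)·(-4) = 220
since m = R²·169 − 220²:  R² = (48400 + -24064) / 169 = 144
R = √144 = 12  ⇒  r_B = 12 − 4 = 8

rB=8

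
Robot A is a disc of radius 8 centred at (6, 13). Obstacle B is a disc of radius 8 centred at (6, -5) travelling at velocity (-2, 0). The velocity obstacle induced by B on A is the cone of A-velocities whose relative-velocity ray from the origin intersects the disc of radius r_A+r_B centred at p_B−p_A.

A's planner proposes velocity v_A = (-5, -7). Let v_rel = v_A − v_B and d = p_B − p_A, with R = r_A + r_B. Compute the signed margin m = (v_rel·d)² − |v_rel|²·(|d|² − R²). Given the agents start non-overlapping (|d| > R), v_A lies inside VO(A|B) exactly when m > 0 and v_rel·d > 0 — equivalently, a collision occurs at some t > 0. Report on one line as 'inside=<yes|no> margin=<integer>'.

d = (0, -18),  |d|² = 324;  R = 8+8 = 16,  c = 324−16² = 68
v_rel = (-3, -7),  |v_rel|² = 58;  v_rel·d = (-3)·(0) + (-7)·(-18) = 126
58·t² − 252·t + 68 = 0  ⇒  m = 126² − 58·68 = 11932
m = 11932 > 0,  v_rel·d = 126 > 0  ⇒  inside

inside=yes margin=11932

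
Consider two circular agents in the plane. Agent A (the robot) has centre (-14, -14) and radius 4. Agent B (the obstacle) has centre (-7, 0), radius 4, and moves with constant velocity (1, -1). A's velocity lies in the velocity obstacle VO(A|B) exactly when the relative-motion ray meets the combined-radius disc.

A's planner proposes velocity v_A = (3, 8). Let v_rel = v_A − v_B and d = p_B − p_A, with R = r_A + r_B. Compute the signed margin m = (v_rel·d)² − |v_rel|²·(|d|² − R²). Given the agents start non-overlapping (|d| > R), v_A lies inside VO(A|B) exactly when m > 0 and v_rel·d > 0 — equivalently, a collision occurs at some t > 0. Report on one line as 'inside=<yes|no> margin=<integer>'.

d = (7, 14),  |d|² = 245;  R = 4+4 = 8,  c = 245−8² = 181
v_rel = (2, 9),  |v_rel|² = 85;  v_rel·d = (2)·(7) + (9)·(14) = 140
85·t² − 280·t + 181 = 0  ⇒  m = 140² − 85·181 = 4215
m = 4215 > 0,  v_rel·d = 140 > 0  ⇒  inside

inside=yes margin=4215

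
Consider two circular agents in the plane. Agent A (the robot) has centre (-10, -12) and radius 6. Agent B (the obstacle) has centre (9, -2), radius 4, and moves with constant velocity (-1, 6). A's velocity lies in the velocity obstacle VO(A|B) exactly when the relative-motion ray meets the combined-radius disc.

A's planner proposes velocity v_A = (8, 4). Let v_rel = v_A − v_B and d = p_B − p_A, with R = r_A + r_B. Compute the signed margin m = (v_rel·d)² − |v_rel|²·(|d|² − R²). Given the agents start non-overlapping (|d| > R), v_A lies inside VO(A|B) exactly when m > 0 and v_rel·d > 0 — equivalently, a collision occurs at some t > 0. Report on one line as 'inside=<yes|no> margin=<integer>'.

d = (19, 10),  |d|² = 461;  R = 6+4 = 10,  c = 461−10² = 361
v_rel = (9, -2),  |v_rel|² = 85;  v_rel·d = (9)·(19) + (-2)·(10) = 151
85·t² − 302·t + 361 = 0  ⇒  m = 151² − 85·361 = -7884
m = -7884 < 0,  v_rel·d = 151 > 0  ⇒  outside

inside=no margin=-7884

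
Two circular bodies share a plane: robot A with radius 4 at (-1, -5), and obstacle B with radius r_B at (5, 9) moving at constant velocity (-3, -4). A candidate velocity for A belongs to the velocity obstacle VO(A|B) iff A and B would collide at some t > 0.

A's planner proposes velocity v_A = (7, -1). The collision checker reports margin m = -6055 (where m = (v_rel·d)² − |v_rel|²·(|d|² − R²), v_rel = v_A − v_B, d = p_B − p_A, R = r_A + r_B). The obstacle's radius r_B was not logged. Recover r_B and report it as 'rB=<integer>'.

m = -6055
d = (6, 14);  v_rel = (10, 3),  |v_rel|² = 109
v_rel×d = (10)·(14) − (3)·(6) = 122
since m = R²·109 − 122²:  R² = (14884 + -6055) / 109 = 81
R = √81 = 9  ⇒  r_B = 9 − 4 = 5

rB=5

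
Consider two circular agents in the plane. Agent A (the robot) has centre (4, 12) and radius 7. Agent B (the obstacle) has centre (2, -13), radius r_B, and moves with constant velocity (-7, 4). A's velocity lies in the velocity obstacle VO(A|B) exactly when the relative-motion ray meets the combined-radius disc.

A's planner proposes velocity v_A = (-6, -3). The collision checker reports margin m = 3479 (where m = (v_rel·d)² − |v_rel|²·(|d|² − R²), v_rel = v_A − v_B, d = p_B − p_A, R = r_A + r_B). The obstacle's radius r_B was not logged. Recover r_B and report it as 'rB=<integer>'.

m = 3479
d = (-2, -25);  v_rel = (1, -7),  |v_rel|² = 50
v_rel×d = (1)·(-25) − (-7)·(-2) = -39
since m = R²·50 − (-39)²:  R² = (1521 + 3479) / 50 = 100
R = √100 = 10  ⇒  r_B = 10 − 7 = 3

rB=3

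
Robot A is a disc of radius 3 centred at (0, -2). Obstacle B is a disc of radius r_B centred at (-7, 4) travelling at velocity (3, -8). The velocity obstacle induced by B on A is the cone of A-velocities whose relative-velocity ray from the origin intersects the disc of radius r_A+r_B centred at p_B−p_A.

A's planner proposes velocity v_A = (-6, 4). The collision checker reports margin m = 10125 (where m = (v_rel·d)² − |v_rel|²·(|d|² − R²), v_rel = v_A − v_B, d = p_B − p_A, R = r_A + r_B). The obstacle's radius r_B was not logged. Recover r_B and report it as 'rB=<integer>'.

m = 10125
d = (-7, 6);  v_rel = (-9, 12),  |v_rel|² = 225
v_rel×d = (-9)·(6) − (12)·(-7) = 30
since m = R²·225 − 30²:  R² = (900 + 10125) / 225 = 49
R = √49 = 7  ⇒  r_B = 7 − 3 = 4

rB=4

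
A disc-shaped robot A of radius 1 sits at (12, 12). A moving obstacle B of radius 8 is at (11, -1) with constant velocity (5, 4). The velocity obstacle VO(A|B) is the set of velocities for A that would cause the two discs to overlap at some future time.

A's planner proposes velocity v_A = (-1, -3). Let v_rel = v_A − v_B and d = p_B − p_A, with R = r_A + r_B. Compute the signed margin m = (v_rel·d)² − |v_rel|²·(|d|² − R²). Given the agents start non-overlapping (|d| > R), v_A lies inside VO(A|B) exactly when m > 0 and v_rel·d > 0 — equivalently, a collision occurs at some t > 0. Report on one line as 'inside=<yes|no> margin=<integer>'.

d = (-1, -13),  |d|² = 170;  R = 1+8 = 9,  c = 170−9² = 89
v_rel = (-6, -7),  |v_rel|² = 85;  v_rel·d = (-6)·(-1) + (-7)·(-13) = 97
85·t² − 194·t + 89 = 0  ⇒  m = 97² − 85·89 = 1844
m = 1844 > 0,  v_rel·d = 97 > 0  ⇒  inside

inside=yes margin=1844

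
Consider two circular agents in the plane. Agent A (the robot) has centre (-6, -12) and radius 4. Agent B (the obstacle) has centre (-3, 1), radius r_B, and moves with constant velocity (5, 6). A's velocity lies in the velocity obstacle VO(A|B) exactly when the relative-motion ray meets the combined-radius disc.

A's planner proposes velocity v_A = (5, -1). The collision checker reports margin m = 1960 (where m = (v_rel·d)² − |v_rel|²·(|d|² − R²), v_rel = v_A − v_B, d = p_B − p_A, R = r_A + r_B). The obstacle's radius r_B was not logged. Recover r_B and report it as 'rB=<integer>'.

m = 1960
d = (3, 13);  v_rel = (0, -7),  |v_rel|² = 49
v_rel×d = (0)·(13) − (-7)·(3) = 21
since m = R²·49 − 21²:  R² = (441 + 1960) / 49 = 49
R = √49 = 7  ⇒  r_B = 7 − 4 = 3

rB=3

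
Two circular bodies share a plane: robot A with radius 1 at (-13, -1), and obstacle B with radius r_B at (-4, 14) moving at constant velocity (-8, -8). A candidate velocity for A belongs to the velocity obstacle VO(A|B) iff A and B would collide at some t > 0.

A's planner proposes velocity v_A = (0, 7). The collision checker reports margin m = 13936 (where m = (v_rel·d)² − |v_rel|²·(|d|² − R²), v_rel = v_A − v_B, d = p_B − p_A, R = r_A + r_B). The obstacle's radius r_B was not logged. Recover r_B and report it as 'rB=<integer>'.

m = 13936
d = (9, 15);  v_rel = (8, 15),  |v_rel|² = 289
v_rel×d = (8)·(15) − (15)·(9) = -15
since m = R²·289 − (-15)²:  R² = (225 + 13936) / 289 = 49
R = √49 = 7  ⇒  r_B = 7 − 1 = 6

rB=6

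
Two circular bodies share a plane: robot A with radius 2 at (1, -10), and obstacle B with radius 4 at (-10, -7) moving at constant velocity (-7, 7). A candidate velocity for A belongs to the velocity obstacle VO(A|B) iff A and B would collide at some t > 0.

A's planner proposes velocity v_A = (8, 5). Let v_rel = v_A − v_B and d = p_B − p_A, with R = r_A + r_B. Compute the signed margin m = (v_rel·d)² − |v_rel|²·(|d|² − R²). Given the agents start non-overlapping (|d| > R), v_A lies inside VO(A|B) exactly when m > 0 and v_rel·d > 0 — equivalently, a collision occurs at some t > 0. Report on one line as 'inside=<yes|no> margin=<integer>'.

d = (-11, 3),  |d|² = 130;  R = 2+4 = 6,  c = 130−6² = 94
v_rel = (15, -2),  |v_rel|² = 229;  v_rel·d = (15)·(-11) + (-2)·(3) = -171
229·t² + 342·t + 94 = 0  ⇒  m = (-171)² − 229·94 = 7715
m = 7715 > 0,  v_rel·d = -171 < 0  ⇒  outside

inside=no margin=7715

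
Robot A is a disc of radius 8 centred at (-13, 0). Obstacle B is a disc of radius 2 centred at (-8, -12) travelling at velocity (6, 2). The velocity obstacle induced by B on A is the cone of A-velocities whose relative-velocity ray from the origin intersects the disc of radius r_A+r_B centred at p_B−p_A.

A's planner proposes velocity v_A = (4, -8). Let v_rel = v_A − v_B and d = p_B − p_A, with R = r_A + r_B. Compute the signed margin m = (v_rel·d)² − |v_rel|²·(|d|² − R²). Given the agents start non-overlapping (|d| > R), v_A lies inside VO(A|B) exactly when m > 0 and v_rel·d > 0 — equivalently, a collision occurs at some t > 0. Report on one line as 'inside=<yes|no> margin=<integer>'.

d = (5, -12),  |d|² = 169;  R = 8+2 = 10,  c = 169−10² = 69
v_rel = (-2, -10),  |v_rel|² = 104;  v_rel·d = (-2)·(5) + (-10)·(-12) = 110
104·t² − 220·t + 69 = 0  ⇒  m = 110² − 104·69 = 4924
m = 4924 > 0,  v_rel·d = 110 > 0  ⇒  inside

inside=yes margin=4924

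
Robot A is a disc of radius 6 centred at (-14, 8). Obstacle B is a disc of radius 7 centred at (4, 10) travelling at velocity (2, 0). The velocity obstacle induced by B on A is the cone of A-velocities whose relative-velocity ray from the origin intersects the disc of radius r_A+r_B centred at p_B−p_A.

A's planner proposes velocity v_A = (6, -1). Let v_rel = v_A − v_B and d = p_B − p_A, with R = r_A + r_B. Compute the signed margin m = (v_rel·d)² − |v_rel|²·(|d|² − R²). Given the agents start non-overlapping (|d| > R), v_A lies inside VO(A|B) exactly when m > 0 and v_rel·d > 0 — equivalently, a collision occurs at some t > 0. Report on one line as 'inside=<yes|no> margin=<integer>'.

d = (18, 2),  |d|² = 328;  R = 6+7 = 13,  c = 328−13² = 159
v_rel = (4, -1),  |v_rel|² = 17;  v_rel·d = (4)·(18) + (-1)·(2) = 70
17·t² − 140·t + 159 = 0  ⇒  m = 70² − 17·159 = 2197
m = 2197 > 0,  v_rel·d = 70 > 0  ⇒  inside

inside=yes margin=2197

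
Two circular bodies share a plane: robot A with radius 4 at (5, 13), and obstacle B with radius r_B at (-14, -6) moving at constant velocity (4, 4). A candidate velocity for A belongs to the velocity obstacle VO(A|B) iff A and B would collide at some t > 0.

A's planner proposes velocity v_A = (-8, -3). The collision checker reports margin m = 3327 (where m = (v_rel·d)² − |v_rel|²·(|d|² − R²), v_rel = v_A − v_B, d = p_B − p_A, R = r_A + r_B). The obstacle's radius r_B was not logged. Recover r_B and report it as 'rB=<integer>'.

m = 3327
d = (-19, -19);  v_rel = (-12, -7),  |v_rel|² = 193
v_rel×d = (-12)·(-19) − (-7)·(-19) = 95
since m = R²·193 − 95²:  R² = (9025 + 3327) / 193 = 64
R = √64 = 8  ⇒  r_B = 8 − 4 = 4

rB=4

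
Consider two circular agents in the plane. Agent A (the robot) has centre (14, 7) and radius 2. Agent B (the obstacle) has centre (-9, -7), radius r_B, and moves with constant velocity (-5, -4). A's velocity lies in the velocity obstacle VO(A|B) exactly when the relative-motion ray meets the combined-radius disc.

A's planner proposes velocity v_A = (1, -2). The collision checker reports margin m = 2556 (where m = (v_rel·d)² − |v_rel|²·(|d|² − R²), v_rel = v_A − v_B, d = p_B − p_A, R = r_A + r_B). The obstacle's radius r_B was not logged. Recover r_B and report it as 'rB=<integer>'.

m = 2556
d = (-23, -14);  v_rel = (6, 2),  |v_rel|² = 40
v_rel×d = (6)·(-14) − (2)·(-23) = -38
since m = R²·40 − (-38)²:  R² = (1444 + 2556) / 40 = 100
R = √100 = 10  ⇒  r_B = 10 − 2 = 8

rB=8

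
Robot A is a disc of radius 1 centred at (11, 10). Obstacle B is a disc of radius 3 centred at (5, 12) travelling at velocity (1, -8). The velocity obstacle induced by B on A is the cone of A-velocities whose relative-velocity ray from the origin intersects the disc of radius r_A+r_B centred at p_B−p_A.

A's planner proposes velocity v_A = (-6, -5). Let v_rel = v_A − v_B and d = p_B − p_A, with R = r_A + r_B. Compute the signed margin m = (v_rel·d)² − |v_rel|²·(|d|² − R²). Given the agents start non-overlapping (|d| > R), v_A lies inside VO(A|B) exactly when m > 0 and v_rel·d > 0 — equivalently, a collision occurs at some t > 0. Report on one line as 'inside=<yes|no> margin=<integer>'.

d = (-6, 2),  |d|² = 40;  R = 1+3 = 4,  c = 40−4² = 24
v_rel = (-7, 3),  |v_rel|² = 58;  v_rel·d = (-7)·(-6) + (3)·(2) = 48
58·t² − 96·t + 24 = 0  ⇒  m = 48² − 58·24 = 912
m = 912 > 0,  v_rel·d = 48 > 0  ⇒  inside

inside=yes margin=912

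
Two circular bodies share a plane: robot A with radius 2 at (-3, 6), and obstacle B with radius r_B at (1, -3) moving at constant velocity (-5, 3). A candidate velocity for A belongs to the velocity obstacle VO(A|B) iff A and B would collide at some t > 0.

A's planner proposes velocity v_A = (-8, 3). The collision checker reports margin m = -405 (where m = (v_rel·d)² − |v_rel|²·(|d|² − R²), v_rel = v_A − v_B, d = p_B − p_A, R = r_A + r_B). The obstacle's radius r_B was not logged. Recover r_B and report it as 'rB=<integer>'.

m = -405
d = (4, -9);  v_rel = (-3, 0),  |v_rel|² = 9
v_rel×d = (-3)·(-9) − (0)·(4) = 27
since m = R²·9 − 27²:  R² = (729 + -405) / 9 = 36
R = √36 = 6  ⇒  r_B = 6 − 2 = 4

rB=4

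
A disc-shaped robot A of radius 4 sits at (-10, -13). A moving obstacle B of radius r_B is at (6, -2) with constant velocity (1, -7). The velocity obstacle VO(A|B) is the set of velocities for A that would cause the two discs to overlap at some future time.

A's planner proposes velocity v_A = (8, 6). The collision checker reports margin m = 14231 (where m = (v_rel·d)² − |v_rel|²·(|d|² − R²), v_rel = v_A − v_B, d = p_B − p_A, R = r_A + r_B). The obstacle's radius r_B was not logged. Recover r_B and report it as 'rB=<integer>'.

m = 14231
d = (16, 11);  v_rel = (7, 13),  |v_rel|² = 218
v_rel×d = (7)·(11) − (13)·(16) = -131
since m = R²·218 − (-131)²:  R² = (17161 + 14231) / 218 = 144
R = √144 = 12  ⇒  r_B = 12 − 4 = 8

rB=8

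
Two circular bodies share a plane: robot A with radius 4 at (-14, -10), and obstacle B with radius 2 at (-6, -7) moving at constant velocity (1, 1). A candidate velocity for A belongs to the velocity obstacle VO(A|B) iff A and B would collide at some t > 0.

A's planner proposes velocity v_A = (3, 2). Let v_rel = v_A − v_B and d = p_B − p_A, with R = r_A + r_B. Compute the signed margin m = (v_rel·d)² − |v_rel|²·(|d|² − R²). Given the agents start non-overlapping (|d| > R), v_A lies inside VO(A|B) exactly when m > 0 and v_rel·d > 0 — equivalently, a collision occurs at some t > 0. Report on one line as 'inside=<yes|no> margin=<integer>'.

d = (8, 3),  |d|² = 73;  R = 4+2 = 6,  c = 73−6² = 37
v_rel = (2, 1),  |v_rel|² = 5;  v_rel·d = (2)·(8) + (1)·(3) = 19
5·t² − 38·t + 37 = 0  ⇒  m = 19² − 5·37 = 176
m = 176 > 0,  v_rel·d = 19 > 0  ⇒  inside

inside=yes margin=176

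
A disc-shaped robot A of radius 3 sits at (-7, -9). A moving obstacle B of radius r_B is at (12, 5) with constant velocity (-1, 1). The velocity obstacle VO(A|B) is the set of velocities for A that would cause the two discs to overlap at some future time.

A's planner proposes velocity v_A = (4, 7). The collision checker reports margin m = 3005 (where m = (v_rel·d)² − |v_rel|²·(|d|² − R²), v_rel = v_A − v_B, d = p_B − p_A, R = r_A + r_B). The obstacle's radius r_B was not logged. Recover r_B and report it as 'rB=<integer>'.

m = 3005
d = (19, 14);  v_rel = (5, 6),  |v_rel|² = 61
v_rel×d = (5)·(14) − (6)·(19) = -44
since m = R²·61 − (-44)²:  R² = (1936 + 3005) / 61 = 81
R = √81 = 9  ⇒  r_B = 9 − 3 = 6

rB=6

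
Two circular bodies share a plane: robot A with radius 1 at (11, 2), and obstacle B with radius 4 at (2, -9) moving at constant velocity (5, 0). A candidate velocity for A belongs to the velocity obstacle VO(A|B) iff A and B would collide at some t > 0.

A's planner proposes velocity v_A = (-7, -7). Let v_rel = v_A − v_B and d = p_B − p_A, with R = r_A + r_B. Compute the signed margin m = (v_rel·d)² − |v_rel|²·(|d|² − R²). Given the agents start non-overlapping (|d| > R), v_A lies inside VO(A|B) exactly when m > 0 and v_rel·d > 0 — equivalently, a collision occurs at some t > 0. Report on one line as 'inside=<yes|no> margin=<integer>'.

d = (-9, -11),  |d|² = 202;  R = 1+4 = 5,  c = 202−5² = 177
v_rel = (-12, -7),  |v_rel|² = 193;  v_rel·d = (-12)·(-9) + (-7)·(-11) = 185
193·t² − 370·t + 177 = 0  ⇒  m = 185² − 193·177 = 64
m = 64 > 0,  v_rel·d = 185 > 0  ⇒  inside

inside=yes margin=64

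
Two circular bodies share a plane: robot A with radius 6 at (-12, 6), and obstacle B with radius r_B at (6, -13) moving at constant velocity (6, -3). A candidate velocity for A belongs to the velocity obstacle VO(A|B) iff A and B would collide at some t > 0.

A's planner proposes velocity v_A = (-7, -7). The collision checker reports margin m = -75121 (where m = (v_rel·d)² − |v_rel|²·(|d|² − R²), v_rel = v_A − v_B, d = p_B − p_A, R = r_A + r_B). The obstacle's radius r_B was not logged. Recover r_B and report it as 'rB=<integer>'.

m = -75121
d = (18, -19);  v_rel = (-13, -4),  |v_rel|² = 185
v_rel×d = (-13)·(-19) − (-4)·(18) = 319
since m = R²·185 − 319²:  R² = (101761 + -75121) / 185 = 144
R = √144 = 12  ⇒  r_B = 12 − 6 = 6

rB=6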